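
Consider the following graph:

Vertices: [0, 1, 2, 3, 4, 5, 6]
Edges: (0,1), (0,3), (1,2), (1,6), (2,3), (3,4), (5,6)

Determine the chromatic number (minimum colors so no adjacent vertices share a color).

The graph has a maximum clique of size 2 (lower bound on chromatic number).
A valid 2-coloring: {0: 1, 1: 0, 2: 1, 3: 0, 4: 1, 5: 0, 6: 1}.
Chromatic number = 2.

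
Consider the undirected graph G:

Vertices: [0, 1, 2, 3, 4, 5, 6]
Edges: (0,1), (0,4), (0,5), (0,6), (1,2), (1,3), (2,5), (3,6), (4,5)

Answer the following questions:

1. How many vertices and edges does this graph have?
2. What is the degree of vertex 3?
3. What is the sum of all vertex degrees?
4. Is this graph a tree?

Count: 7 vertices, 9 edges.
Vertex 3 has neighbors [1, 6], degree = 2.
Handshaking lemma: 2 * 9 = 18.
A tree on 7 vertices has 6 edges. This graph has 9 edges (3 extra). Not a tree.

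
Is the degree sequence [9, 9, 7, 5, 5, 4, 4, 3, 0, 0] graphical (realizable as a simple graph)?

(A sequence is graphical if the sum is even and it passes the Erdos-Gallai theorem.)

Sum of degrees = 46. Sum is even but fails Erdos-Gallai. The sequence is NOT graphical.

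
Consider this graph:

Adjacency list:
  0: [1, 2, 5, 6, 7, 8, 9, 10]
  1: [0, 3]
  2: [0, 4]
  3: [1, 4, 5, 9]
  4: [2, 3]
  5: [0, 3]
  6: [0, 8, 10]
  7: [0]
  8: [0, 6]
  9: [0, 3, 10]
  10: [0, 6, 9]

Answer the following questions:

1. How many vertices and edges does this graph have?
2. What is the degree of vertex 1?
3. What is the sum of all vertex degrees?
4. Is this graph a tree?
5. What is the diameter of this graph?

Count: 11 vertices, 16 edges.
Vertex 1 has neighbors [0, 3], degree = 2.
Handshaking lemma: 2 * 16 = 32.
A tree on 11 vertices has 10 edges. This graph has 16 edges (6 extra). Not a tree.
Diameter (longest shortest path) = 3.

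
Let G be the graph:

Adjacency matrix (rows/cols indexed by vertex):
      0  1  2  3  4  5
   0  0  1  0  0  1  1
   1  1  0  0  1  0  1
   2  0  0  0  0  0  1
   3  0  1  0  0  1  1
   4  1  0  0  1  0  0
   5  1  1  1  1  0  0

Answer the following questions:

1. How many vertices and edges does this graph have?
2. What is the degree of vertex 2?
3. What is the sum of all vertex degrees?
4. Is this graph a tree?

Count: 6 vertices, 8 edges.
Vertex 2 has neighbors [5], degree = 1.
Handshaking lemma: 2 * 8 = 16.
A tree on 6 vertices has 5 edges. This graph has 8 edges (3 extra). Not a tree.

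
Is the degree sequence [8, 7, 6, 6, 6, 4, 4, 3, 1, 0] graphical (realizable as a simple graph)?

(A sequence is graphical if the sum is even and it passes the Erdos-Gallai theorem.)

Sum of degrees = 45. Sum is odd, so the sequence is NOT graphical.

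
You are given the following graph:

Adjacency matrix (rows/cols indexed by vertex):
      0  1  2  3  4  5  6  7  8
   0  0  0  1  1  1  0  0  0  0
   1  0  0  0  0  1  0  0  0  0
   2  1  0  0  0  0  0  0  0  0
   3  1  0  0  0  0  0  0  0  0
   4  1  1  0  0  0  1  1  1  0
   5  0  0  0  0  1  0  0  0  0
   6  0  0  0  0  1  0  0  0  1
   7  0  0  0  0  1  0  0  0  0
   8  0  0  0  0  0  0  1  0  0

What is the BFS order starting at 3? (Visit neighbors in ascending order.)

BFS from vertex 3 (neighbors processed in ascending order):
Visit order: 3, 0, 2, 4, 1, 5, 6, 7, 8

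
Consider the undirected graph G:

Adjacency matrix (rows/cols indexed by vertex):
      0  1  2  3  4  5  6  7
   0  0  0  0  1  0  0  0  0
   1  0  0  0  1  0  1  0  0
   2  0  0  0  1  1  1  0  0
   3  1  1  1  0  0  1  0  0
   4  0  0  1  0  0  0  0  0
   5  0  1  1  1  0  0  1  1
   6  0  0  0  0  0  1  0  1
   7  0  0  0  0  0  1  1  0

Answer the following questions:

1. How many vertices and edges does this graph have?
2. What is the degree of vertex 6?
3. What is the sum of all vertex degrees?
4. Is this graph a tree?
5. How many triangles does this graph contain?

Count: 8 vertices, 10 edges.
Vertex 6 has neighbors [5, 7], degree = 2.
Handshaking lemma: 2 * 10 = 20.
A tree on 8 vertices has 7 edges. This graph has 10 edges (3 extra). Not a tree.
Number of triangles = 3.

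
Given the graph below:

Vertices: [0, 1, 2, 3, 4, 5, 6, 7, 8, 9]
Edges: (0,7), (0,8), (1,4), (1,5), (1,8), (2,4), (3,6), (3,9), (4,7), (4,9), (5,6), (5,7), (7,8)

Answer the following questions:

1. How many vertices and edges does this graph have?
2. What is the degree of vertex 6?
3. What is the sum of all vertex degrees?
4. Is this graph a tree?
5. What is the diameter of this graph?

Count: 10 vertices, 13 edges.
Vertex 6 has neighbors [3, 5], degree = 2.
Handshaking lemma: 2 * 13 = 26.
A tree on 10 vertices has 9 edges. This graph has 13 edges (4 extra). Not a tree.
Diameter (longest shortest path) = 4.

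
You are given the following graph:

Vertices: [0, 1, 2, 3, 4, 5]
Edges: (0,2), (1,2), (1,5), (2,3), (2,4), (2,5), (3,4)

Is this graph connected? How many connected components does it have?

Checking connectivity: the graph has 1 connected component(s).
All vertices are reachable from each other. The graph IS connected.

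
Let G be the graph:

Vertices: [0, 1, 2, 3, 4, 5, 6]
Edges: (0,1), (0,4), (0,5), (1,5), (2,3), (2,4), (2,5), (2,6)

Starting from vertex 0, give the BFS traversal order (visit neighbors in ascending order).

BFS from vertex 0 (neighbors processed in ascending order):
Visit order: 0, 1, 4, 5, 2, 3, 6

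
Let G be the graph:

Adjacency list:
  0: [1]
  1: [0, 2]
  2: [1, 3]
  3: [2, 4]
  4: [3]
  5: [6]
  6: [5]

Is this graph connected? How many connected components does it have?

Checking connectivity: the graph has 2 connected component(s).
Components: [[0, 1, 2, 3, 4], [5, 6]]. The graph is NOT connected.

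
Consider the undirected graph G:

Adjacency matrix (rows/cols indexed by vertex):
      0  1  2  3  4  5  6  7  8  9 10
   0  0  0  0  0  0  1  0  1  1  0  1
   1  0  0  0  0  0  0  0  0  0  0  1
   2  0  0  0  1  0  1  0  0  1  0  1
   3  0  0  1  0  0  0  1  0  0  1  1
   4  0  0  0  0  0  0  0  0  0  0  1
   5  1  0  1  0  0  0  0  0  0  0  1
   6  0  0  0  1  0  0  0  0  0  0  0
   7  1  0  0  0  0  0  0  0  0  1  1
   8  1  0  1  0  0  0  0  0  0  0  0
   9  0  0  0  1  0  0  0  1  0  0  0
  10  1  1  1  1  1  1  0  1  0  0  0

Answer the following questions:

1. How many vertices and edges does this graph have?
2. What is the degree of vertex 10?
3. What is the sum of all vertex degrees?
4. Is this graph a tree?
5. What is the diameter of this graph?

Count: 11 vertices, 16 edges.
Vertex 10 has neighbors [0, 1, 2, 3, 4, 5, 7], degree = 7.
Handshaking lemma: 2 * 16 = 32.
A tree on 11 vertices has 10 edges. This graph has 16 edges (6 extra). Not a tree.
Diameter (longest shortest path) = 3.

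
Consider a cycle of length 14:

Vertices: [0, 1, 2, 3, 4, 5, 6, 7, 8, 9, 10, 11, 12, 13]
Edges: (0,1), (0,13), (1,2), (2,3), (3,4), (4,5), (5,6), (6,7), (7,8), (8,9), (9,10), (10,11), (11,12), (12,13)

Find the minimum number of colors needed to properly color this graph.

This is an even cycle (C_14). Even cycles are bipartite.
Chromatic number = 2.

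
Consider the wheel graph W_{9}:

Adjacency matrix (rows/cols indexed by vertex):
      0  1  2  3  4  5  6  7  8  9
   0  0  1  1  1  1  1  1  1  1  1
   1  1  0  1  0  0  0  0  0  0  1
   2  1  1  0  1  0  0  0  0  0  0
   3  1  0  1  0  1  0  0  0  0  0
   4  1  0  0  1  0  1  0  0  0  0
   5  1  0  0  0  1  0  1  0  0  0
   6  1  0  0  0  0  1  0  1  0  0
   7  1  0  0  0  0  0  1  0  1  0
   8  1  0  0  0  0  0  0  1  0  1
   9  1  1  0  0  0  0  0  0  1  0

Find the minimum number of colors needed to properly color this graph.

W_{9} = C_{9} plus a hub adjacent to every cycle vertex.
The outer cycle needs 3 colors (odd cycle); the hub is adjacent to all of them so needs a fresh color.
Chromatic number = 3 + 1 = 4.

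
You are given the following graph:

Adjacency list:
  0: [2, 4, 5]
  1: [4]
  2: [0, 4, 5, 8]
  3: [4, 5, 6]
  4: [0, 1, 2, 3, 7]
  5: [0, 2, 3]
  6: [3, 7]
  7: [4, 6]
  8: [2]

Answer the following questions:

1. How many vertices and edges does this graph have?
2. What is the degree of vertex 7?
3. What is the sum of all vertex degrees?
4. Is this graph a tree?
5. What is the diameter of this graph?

Count: 9 vertices, 12 edges.
Vertex 7 has neighbors [4, 6], degree = 2.
Handshaking lemma: 2 * 12 = 24.
A tree on 9 vertices has 8 edges. This graph has 12 edges (4 extra). Not a tree.
Diameter (longest shortest path) = 4.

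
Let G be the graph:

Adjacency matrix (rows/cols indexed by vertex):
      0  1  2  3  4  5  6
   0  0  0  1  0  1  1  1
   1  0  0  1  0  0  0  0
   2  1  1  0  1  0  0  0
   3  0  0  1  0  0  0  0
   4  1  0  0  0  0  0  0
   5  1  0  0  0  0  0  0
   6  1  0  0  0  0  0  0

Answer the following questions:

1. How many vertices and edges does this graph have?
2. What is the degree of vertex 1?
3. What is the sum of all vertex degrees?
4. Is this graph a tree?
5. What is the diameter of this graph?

Count: 7 vertices, 6 edges.
Vertex 1 has neighbors [2], degree = 1.
Handshaking lemma: 2 * 6 = 12.
A graph is a tree iff it is connected and has exactly n-1 edges. This graph is connected (all 7 vertices in one component) and has 7-1 = 6 edges. It is a tree.
Diameter (longest shortest path) = 3.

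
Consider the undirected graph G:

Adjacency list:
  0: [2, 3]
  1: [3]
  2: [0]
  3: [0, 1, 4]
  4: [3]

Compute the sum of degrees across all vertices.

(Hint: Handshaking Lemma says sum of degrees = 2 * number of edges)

Count edges: 4 edges.
By Handshaking Lemma: sum of degrees = 2 * 4 = 8.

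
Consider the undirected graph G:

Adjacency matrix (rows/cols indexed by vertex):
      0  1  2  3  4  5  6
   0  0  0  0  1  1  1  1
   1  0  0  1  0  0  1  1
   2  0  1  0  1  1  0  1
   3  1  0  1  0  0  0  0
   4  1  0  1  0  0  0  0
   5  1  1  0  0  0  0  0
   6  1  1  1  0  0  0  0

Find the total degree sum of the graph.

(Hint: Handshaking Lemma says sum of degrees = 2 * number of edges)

Count edges: 10 edges.
By Handshaking Lemma: sum of degrees = 2 * 10 = 20.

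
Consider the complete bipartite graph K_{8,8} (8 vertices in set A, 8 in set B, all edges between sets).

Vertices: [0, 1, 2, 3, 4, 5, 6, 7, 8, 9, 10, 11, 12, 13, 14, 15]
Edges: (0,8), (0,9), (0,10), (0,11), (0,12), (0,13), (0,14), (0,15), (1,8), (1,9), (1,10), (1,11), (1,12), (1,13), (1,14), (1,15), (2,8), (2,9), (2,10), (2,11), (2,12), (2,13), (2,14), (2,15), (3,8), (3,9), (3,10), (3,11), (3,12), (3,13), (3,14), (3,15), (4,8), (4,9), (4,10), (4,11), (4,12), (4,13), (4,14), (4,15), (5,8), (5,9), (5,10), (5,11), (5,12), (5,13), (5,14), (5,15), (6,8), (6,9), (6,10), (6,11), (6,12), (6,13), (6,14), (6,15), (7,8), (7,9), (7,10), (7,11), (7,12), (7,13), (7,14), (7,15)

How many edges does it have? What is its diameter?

K_{8,8} has 8 * 8 = 64 edges.
Any vertex reaches any opposite-side vertex in 1 step; same-side vertices reach in 2 steps via any opposite-side vertex.
Diameter = 2.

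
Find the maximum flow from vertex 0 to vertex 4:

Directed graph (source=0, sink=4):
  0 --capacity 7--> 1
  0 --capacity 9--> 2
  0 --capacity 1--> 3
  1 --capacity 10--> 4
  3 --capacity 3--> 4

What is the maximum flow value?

Computing max flow:
  Flow on (0->1): 7/7
  Flow on (0->3): 1/1
  Flow on (1->4): 7/10
  Flow on (3->4): 1/3
Maximum flow = 8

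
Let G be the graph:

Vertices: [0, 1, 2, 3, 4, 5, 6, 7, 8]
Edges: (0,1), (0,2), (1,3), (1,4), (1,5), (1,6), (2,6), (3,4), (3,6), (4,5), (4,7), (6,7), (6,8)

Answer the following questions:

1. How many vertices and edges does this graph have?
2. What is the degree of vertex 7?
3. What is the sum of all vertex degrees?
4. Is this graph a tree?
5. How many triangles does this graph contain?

Count: 9 vertices, 13 edges.
Vertex 7 has neighbors [4, 6], degree = 2.
Handshaking lemma: 2 * 13 = 26.
A tree on 9 vertices has 8 edges. This graph has 13 edges (5 extra). Not a tree.
Number of triangles = 3.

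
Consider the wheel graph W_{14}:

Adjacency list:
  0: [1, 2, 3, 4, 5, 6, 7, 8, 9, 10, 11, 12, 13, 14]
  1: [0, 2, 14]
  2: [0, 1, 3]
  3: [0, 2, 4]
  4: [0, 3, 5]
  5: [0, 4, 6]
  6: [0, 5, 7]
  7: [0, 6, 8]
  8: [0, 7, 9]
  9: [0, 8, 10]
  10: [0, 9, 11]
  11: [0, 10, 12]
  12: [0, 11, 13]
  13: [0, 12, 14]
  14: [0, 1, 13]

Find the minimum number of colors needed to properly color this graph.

W_{14} = C_{14} plus a hub adjacent to every cycle vertex.
The outer cycle needs 2 colors (even cycle); the hub is adjacent to all of them so needs a fresh color.
Chromatic number = 2 + 1 = 3.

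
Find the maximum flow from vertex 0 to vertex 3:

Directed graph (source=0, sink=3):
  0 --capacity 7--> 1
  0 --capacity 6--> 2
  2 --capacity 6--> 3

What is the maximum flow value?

Computing max flow:
  Flow on (0->2): 6/6
  Flow on (2->3): 6/6
Maximum flow = 6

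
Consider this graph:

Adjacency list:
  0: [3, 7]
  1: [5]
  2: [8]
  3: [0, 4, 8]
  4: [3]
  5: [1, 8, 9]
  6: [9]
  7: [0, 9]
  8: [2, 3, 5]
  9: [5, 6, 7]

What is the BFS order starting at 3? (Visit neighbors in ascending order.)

BFS from vertex 3 (neighbors processed in ascending order):
Visit order: 3, 0, 4, 8, 7, 2, 5, 9, 1, 6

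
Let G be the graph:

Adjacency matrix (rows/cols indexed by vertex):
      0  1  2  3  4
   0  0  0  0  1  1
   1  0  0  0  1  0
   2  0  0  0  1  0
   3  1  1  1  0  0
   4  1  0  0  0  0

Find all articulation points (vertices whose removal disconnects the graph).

An articulation point is a vertex whose removal disconnects the graph.
Articulation points: [0, 3]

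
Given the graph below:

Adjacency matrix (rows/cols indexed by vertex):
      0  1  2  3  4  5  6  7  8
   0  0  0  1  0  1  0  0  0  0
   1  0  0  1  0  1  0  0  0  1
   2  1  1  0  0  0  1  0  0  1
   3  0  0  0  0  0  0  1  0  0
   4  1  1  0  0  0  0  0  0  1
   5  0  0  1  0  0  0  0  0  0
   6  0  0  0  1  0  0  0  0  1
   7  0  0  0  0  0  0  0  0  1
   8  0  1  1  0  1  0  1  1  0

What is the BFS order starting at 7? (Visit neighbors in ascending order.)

BFS from vertex 7 (neighbors processed in ascending order):
Visit order: 7, 8, 1, 2, 4, 6, 0, 5, 3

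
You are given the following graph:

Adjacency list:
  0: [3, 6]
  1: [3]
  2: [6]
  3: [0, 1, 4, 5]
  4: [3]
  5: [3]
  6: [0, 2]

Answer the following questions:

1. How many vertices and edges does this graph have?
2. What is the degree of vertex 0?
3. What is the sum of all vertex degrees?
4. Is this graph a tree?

Count: 7 vertices, 6 edges.
Vertex 0 has neighbors [3, 6], degree = 2.
Handshaking lemma: 2 * 6 = 12.
A graph is a tree iff it is connected and has exactly n-1 edges. This graph is connected (all 7 vertices in one component) and has 7-1 = 6 edges. It is a tree.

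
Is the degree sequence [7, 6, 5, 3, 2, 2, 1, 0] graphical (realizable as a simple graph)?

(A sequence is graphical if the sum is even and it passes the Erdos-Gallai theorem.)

Sum of degrees = 26. Sum is even but fails Erdos-Gallai. The sequence is NOT graphical.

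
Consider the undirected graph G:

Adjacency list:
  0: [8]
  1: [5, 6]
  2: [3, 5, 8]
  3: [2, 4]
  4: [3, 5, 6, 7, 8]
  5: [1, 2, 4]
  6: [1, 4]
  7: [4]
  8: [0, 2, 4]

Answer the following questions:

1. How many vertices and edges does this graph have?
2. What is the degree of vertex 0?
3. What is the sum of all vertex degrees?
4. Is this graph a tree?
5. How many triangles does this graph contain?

Count: 9 vertices, 11 edges.
Vertex 0 has neighbors [8], degree = 1.
Handshaking lemma: 2 * 11 = 22.
A tree on 9 vertices has 8 edges. This graph has 11 edges (3 extra). Not a tree.
Number of triangles = 0.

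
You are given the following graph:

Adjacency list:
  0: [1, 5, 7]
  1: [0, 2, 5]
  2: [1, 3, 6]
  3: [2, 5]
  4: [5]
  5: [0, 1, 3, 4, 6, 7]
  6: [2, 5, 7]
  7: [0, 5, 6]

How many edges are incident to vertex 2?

Vertex 2 has neighbors [1, 3, 6], so deg(2) = 3.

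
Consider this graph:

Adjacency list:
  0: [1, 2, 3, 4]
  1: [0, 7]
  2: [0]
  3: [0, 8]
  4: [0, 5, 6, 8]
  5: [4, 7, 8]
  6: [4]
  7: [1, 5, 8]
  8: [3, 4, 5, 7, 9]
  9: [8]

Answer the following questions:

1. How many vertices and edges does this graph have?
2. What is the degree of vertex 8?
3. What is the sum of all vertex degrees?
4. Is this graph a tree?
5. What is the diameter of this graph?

Count: 10 vertices, 13 edges.
Vertex 8 has neighbors [3, 4, 5, 7, 9], degree = 5.
Handshaking lemma: 2 * 13 = 26.
A tree on 10 vertices has 9 edges. This graph has 13 edges (4 extra). Not a tree.
Diameter (longest shortest path) = 4.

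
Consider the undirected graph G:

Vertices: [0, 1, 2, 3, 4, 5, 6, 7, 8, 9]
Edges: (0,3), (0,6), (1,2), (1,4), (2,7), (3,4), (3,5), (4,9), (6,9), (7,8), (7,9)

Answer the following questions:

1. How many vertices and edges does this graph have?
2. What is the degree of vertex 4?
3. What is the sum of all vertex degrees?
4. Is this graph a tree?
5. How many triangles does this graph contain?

Count: 10 vertices, 11 edges.
Vertex 4 has neighbors [1, 3, 9], degree = 3.
Handshaking lemma: 2 * 11 = 22.
A tree on 10 vertices has 9 edges. This graph has 11 edges (2 extra). Not a tree.
Number of triangles = 0.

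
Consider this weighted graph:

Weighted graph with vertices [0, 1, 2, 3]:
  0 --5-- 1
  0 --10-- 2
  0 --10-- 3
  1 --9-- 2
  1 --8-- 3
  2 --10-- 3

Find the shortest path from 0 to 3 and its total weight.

Using Dijkstra's algorithm from vertex 0:
Shortest path: 0 -> 3
Total weight: 10 = 10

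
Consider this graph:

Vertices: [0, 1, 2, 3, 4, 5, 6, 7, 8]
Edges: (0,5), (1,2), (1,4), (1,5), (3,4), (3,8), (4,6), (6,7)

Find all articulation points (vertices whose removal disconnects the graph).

An articulation point is a vertex whose removal disconnects the graph.
Articulation points: [1, 3, 4, 5, 6]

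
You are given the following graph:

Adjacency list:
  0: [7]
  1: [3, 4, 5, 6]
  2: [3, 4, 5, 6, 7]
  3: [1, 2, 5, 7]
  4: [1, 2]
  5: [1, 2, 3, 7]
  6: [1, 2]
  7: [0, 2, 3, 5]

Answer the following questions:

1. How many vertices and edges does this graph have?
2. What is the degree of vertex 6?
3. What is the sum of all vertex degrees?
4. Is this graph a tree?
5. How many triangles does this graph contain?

Count: 8 vertices, 13 edges.
Vertex 6 has neighbors [1, 2], degree = 2.
Handshaking lemma: 2 * 13 = 26.
A tree on 8 vertices has 7 edges. This graph has 13 edges (6 extra). Not a tree.
Number of triangles = 5.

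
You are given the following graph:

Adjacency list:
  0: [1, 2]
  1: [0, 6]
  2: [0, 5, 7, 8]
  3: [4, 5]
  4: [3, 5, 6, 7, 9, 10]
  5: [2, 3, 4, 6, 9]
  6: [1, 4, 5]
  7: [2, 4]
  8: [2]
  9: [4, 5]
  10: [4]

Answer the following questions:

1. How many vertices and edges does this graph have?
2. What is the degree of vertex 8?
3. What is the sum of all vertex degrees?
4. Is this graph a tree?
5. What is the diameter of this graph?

Count: 11 vertices, 15 edges.
Vertex 8 has neighbors [2], degree = 1.
Handshaking lemma: 2 * 15 = 30.
A tree on 11 vertices has 10 edges. This graph has 15 edges (5 extra). Not a tree.
Diameter (longest shortest path) = 4.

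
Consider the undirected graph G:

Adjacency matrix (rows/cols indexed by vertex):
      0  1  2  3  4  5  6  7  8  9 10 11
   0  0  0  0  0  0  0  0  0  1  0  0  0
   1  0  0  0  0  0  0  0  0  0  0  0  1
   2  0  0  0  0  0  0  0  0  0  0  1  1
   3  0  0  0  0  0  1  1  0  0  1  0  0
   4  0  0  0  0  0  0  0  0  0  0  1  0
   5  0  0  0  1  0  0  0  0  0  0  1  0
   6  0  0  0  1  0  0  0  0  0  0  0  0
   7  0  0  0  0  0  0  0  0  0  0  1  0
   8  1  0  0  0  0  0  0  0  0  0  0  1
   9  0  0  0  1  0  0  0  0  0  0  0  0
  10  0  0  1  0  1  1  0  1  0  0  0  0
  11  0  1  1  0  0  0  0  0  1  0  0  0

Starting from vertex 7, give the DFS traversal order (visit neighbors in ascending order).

DFS from vertex 7 (neighbors processed in ascending order):
Visit order: 7, 10, 2, 11, 1, 8, 0, 4, 5, 3, 6, 9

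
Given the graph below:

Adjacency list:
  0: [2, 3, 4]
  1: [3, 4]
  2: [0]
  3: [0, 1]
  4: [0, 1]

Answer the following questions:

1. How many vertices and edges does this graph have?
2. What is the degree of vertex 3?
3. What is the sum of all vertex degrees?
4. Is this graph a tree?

Count: 5 vertices, 5 edges.
Vertex 3 has neighbors [0, 1], degree = 2.
Handshaking lemma: 2 * 5 = 10.
A tree on 5 vertices has 4 edges. This graph has 5 edges (1 extra). Not a tree.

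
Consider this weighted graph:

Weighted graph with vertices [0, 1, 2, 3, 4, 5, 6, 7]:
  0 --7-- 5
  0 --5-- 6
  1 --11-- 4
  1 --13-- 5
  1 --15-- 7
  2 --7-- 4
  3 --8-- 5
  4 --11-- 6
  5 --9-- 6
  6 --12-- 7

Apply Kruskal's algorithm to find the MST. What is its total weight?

Applying Kruskal's algorithm (sort edges by weight, add if no cycle):
  Add (0,6) w=5
  Add (0,5) w=7
  Add (2,4) w=7
  Add (3,5) w=8
  Skip (5,6) w=9 (creates cycle)
  Add (1,4) w=11
  Add (4,6) w=11
  Add (6,7) w=12
  Skip (1,5) w=13 (creates cycle)
  Skip (1,7) w=15 (creates cycle)
MST weight = 61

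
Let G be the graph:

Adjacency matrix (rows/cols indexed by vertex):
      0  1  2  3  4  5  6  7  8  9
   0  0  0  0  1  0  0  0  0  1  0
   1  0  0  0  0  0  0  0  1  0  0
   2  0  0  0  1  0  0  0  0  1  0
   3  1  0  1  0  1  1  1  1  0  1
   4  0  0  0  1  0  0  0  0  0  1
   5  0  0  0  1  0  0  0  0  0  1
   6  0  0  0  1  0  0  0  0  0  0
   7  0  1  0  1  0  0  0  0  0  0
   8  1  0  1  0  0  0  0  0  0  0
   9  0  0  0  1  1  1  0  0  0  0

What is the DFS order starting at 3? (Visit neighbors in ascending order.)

DFS from vertex 3 (neighbors processed in ascending order):
Visit order: 3, 0, 8, 2, 4, 9, 5, 6, 7, 1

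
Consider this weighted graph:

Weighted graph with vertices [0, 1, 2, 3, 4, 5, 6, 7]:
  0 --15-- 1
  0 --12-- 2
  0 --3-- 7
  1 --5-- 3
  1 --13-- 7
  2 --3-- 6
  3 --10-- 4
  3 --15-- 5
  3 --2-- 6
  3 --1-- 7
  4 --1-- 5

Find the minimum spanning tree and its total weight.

Applying Kruskal's algorithm (sort edges by weight, add if no cycle):
  Add (3,7) w=1
  Add (4,5) w=1
  Add (3,6) w=2
  Add (0,7) w=3
  Add (2,6) w=3
  Add (1,3) w=5
  Add (3,4) w=10
  Skip (0,2) w=12 (creates cycle)
  Skip (1,7) w=13 (creates cycle)
  Skip (0,1) w=15 (creates cycle)
  Skip (3,5) w=15 (creates cycle)
MST weight = 25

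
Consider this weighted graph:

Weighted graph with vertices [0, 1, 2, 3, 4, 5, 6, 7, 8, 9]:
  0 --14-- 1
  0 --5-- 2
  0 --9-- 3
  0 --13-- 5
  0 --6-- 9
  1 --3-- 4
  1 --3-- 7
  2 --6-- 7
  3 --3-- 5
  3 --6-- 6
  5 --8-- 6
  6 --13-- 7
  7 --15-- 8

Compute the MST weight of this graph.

Applying Kruskal's algorithm (sort edges by weight, add if no cycle):
  Add (1,7) w=3
  Add (1,4) w=3
  Add (3,5) w=3
  Add (0,2) w=5
  Add (0,9) w=6
  Add (2,7) w=6
  Add (3,6) w=6
  Skip (5,6) w=8 (creates cycle)
  Add (0,3) w=9
  Skip (0,5) w=13 (creates cycle)
  Skip (6,7) w=13 (creates cycle)
  Skip (0,1) w=14 (creates cycle)
  Add (7,8) w=15
MST weight = 56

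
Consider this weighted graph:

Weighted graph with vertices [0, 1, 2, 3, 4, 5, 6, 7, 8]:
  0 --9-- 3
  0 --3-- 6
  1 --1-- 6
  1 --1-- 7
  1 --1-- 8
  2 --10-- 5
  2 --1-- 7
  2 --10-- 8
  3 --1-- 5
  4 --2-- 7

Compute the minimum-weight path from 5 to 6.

Using Dijkstra's algorithm from vertex 5:
Shortest path: 5 -> 3 -> 0 -> 6
Total weight: 1 + 9 + 3 = 13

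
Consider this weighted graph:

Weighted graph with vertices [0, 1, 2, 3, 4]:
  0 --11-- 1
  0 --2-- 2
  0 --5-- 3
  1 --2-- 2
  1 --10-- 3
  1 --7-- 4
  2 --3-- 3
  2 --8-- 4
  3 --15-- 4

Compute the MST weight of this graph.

Applying Kruskal's algorithm (sort edges by weight, add if no cycle):
  Add (0,2) w=2
  Add (1,2) w=2
  Add (2,3) w=3
  Skip (0,3) w=5 (creates cycle)
  Add (1,4) w=7
  Skip (2,4) w=8 (creates cycle)
  Skip (1,3) w=10 (creates cycle)
  Skip (0,1) w=11 (creates cycle)
  Skip (3,4) w=15 (creates cycle)
MST weight = 14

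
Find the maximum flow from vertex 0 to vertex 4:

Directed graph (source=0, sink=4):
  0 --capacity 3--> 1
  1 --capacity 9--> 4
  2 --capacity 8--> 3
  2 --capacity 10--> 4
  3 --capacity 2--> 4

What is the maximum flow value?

Computing max flow:
  Flow on (0->1): 3/3
  Flow on (1->4): 3/9
Maximum flow = 3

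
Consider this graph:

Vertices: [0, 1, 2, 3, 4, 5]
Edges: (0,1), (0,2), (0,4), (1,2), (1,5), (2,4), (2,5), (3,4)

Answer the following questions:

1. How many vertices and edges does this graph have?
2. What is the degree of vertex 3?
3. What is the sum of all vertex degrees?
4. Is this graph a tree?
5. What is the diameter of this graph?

Count: 6 vertices, 8 edges.
Vertex 3 has neighbors [4], degree = 1.
Handshaking lemma: 2 * 8 = 16.
A tree on 6 vertices has 5 edges. This graph has 8 edges (3 extra). Not a tree.
Diameter (longest shortest path) = 3.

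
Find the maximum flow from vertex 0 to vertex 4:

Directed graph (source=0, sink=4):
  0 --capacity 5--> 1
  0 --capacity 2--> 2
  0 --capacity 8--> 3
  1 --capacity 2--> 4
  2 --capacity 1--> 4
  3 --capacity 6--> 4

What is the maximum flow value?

Computing max flow:
  Flow on (0->1): 2/5
  Flow on (0->2): 1/2
  Flow on (0->3): 6/8
  Flow on (1->4): 2/2
  Flow on (2->4): 1/1
  Flow on (3->4): 6/6
Maximum flow = 9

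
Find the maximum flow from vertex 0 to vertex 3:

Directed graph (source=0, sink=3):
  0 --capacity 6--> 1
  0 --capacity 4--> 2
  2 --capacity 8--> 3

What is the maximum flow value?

Computing max flow:
  Flow on (0->2): 4/4
  Flow on (2->3): 4/8
Maximum flow = 4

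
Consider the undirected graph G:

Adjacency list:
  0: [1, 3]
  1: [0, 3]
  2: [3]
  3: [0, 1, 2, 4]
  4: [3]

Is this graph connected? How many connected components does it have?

Checking connectivity: the graph has 1 connected component(s).
All vertices are reachable from each other. The graph IS connected.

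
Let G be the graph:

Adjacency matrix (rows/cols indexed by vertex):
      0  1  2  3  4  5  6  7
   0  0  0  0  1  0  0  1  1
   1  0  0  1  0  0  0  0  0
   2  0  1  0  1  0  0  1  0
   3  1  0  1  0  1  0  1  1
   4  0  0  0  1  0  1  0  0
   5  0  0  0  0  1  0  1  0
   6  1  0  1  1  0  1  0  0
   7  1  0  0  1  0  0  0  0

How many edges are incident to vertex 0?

Vertex 0 has neighbors [3, 6, 7], so deg(0) = 3.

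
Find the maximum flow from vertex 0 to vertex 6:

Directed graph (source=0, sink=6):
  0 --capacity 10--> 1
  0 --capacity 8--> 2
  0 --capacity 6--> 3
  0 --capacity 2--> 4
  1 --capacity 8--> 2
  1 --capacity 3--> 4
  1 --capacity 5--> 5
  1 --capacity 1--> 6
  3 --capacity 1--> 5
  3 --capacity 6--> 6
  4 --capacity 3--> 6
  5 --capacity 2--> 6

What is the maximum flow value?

Computing max flow:
  Flow on (0->1): 6/10
  Flow on (0->3): 6/6
  Flow on (1->4): 3/3
  Flow on (1->5): 2/5
  Flow on (1->6): 1/1
  Flow on (3->6): 6/6
  Flow on (4->6): 3/3
  Flow on (5->6): 2/2
Maximum flow = 12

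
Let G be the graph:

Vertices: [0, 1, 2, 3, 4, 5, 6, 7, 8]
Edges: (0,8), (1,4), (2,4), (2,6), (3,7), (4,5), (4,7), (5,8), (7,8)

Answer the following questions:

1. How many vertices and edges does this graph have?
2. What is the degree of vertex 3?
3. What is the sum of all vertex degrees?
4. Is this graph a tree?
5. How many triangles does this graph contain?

Count: 9 vertices, 9 edges.
Vertex 3 has neighbors [7], degree = 1.
Handshaking lemma: 2 * 9 = 18.
A tree on 9 vertices has 8 edges. This graph has 9 edges (1 extra). Not a tree.
Number of triangles = 0.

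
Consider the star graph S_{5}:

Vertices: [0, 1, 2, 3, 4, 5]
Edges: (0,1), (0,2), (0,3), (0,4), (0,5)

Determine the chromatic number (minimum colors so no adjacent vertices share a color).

S_{5} has one hub adjacent to 5 leaves; leaves are pairwise non-adjacent.
Color the hub 0 and every leaf 1.
Chromatic number = 2.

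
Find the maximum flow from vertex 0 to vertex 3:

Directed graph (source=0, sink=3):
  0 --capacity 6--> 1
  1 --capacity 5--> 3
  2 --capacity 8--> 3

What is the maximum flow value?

Computing max flow:
  Flow on (0->1): 5/6
  Flow on (1->3): 5/5
Maximum flow = 5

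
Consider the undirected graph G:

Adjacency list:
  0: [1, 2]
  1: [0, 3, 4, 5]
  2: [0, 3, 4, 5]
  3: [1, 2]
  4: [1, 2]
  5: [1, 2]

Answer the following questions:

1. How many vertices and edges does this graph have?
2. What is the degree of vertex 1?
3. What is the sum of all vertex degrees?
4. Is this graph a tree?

Count: 6 vertices, 8 edges.
Vertex 1 has neighbors [0, 3, 4, 5], degree = 4.
Handshaking lemma: 2 * 8 = 16.
A tree on 6 vertices has 5 edges. This graph has 8 edges (3 extra). Not a tree.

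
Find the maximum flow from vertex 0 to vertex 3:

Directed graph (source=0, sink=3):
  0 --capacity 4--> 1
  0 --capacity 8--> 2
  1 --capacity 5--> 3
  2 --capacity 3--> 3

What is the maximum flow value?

Computing max flow:
  Flow on (0->1): 4/4
  Flow on (0->2): 3/8
  Flow on (1->3): 4/5
  Flow on (2->3): 3/3
Maximum flow = 7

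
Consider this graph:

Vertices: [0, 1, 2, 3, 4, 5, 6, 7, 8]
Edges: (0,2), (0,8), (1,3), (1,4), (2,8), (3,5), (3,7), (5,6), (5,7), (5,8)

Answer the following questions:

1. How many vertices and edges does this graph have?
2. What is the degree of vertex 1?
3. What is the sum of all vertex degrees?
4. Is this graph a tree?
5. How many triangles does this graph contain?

Count: 9 vertices, 10 edges.
Vertex 1 has neighbors [3, 4], degree = 2.
Handshaking lemma: 2 * 10 = 20.
A tree on 9 vertices has 8 edges. This graph has 10 edges (2 extra). Not a tree.
Number of triangles = 2.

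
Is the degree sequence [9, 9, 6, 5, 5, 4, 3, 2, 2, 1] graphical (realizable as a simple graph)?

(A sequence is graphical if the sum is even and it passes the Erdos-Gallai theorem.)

Sum of degrees = 46. Sum is even but fails Erdos-Gallai. The sequence is NOT graphical.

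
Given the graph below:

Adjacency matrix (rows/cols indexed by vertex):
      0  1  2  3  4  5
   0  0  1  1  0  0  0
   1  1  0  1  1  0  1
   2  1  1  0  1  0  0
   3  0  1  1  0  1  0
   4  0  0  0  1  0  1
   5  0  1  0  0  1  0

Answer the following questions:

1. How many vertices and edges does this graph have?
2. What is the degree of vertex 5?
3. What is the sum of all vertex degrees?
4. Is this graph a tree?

Count: 6 vertices, 8 edges.
Vertex 5 has neighbors [1, 4], degree = 2.
Handshaking lemma: 2 * 8 = 16.
A tree on 6 vertices has 5 edges. This graph has 8 edges (3 extra). Not a tree.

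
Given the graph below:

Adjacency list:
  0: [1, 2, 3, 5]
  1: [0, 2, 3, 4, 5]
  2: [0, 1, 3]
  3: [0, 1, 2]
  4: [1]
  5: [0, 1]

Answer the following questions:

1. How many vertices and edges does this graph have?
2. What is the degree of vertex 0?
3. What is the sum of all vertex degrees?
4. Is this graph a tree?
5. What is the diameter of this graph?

Count: 6 vertices, 9 edges.
Vertex 0 has neighbors [1, 2, 3, 5], degree = 4.
Handshaking lemma: 2 * 9 = 18.
A tree on 6 vertices has 5 edges. This graph has 9 edges (4 extra). Not a tree.
Diameter (longest shortest path) = 2.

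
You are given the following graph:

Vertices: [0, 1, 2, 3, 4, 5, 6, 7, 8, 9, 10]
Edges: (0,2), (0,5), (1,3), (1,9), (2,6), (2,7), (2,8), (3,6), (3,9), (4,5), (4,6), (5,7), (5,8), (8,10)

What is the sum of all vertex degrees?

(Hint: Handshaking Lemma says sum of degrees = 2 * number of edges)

Count edges: 14 edges.
By Handshaking Lemma: sum of degrees = 2 * 14 = 28.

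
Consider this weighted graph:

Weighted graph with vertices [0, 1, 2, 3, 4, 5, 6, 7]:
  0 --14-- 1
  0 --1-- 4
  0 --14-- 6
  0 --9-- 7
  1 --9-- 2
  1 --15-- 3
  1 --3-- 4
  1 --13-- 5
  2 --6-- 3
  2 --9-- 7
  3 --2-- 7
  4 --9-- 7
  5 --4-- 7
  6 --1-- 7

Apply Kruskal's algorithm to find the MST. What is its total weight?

Applying Kruskal's algorithm (sort edges by weight, add if no cycle):
  Add (0,4) w=1
  Add (6,7) w=1
  Add (3,7) w=2
  Add (1,4) w=3
  Add (5,7) w=4
  Add (2,3) w=6
  Add (0,7) w=9
  Skip (1,2) w=9 (creates cycle)
  Skip (2,7) w=9 (creates cycle)
  Skip (4,7) w=9 (creates cycle)
  Skip (1,5) w=13 (creates cycle)
  Skip (0,1) w=14 (creates cycle)
  Skip (0,6) w=14 (creates cycle)
  Skip (1,3) w=15 (creates cycle)
MST weight = 26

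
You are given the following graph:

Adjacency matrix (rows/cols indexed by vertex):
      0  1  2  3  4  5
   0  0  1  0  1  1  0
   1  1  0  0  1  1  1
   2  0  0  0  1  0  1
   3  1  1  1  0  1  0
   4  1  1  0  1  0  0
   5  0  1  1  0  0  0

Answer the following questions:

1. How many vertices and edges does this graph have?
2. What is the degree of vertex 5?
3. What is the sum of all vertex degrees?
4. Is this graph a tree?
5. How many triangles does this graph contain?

Count: 6 vertices, 9 edges.
Vertex 5 has neighbors [1, 2], degree = 2.
Handshaking lemma: 2 * 9 = 18.
A tree on 6 vertices has 5 edges. This graph has 9 edges (4 extra). Not a tree.
Number of triangles = 4.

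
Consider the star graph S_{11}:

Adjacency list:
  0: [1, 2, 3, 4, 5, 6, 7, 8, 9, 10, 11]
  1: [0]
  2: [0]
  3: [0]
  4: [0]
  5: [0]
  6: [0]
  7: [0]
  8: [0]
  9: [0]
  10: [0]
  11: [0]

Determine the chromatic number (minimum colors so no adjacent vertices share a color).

S_{11} has one hub adjacent to 11 leaves; leaves are pairwise non-adjacent.
Color the hub 0 and every leaf 1.
Chromatic number = 2.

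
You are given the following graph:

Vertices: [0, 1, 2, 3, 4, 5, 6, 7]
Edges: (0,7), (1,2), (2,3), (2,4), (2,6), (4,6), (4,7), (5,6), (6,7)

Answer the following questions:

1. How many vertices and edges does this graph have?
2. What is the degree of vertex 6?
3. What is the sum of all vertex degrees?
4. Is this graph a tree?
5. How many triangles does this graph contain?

Count: 8 vertices, 9 edges.
Vertex 6 has neighbors [2, 4, 5, 7], degree = 4.
Handshaking lemma: 2 * 9 = 18.
A tree on 8 vertices has 7 edges. This graph has 9 edges (2 extra). Not a tree.
Number of triangles = 2.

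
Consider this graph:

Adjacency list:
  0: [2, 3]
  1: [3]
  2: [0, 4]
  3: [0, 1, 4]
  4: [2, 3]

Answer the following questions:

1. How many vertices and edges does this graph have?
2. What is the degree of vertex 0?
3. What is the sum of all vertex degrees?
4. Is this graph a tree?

Count: 5 vertices, 5 edges.
Vertex 0 has neighbors [2, 3], degree = 2.
Handshaking lemma: 2 * 5 = 10.
A tree on 5 vertices has 4 edges. This graph has 5 edges (1 extra). Not a tree.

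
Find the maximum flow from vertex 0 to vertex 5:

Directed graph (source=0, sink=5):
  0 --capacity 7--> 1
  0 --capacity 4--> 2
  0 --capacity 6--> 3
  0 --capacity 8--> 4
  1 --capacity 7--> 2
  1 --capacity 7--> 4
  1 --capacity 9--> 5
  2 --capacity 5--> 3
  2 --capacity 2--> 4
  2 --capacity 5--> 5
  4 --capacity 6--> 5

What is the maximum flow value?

Computing max flow:
  Flow on (0->1): 7/7
  Flow on (0->2): 4/4
  Flow on (0->4): 6/8
  Flow on (1->5): 7/9
  Flow on (2->5): 4/5
  Flow on (4->5): 6/6
Maximum flow = 17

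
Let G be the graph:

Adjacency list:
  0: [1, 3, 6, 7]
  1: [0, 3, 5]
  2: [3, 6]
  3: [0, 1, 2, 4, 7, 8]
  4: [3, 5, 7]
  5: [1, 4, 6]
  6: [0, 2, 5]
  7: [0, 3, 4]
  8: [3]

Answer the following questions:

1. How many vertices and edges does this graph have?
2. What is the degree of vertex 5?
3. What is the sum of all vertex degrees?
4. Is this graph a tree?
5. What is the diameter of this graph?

Count: 9 vertices, 14 edges.
Vertex 5 has neighbors [1, 4, 6], degree = 3.
Handshaking lemma: 2 * 14 = 28.
A tree on 9 vertices has 8 edges. This graph has 14 edges (6 extra). Not a tree.
Diameter (longest shortest path) = 3.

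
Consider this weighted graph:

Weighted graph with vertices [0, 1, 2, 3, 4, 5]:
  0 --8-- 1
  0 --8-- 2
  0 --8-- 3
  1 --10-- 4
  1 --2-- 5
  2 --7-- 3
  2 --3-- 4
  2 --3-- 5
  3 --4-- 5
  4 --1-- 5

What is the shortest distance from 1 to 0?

Using Dijkstra's algorithm from vertex 1:
Shortest path: 1 -> 0
Total weight: 8 = 8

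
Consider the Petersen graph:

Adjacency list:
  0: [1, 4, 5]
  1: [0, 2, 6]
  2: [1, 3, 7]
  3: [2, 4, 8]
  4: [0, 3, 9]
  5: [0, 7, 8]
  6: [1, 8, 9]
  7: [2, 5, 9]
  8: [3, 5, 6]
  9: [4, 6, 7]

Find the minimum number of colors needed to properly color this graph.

The Petersen graph contains odd cycles (e.g. the outer 5-cycle), so chi >= 3.
A proper 3-coloring exists (it is a well-known 3-chromatic graph).
Chromatic number = 3.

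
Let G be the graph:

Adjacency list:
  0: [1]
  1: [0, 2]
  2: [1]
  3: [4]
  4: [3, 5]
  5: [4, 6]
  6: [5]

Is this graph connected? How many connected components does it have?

Checking connectivity: the graph has 2 connected component(s).
Components: [[0, 1, 2], [3, 4, 5, 6]]. The graph is NOT connected.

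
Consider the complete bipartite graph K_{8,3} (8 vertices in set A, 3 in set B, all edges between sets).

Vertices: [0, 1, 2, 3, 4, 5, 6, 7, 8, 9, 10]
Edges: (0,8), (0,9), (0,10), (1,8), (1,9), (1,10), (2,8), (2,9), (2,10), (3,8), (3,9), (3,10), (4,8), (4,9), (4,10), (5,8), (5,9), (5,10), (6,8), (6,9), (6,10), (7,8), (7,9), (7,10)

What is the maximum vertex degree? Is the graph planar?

Set-A vertices have degree 3; set-B vertices have degree 8. Maximum degree = max(8,3) = 8.
K_{8,3} contains K_{3,3} as a subgraph (since both sides have >= 3 vertices); by Kuratowski's theorem it is not planar.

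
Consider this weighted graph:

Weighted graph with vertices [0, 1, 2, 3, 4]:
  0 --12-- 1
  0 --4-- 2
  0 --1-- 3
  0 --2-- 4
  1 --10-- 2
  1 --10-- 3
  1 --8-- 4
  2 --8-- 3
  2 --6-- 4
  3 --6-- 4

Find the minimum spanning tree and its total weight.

Applying Kruskal's algorithm (sort edges by weight, add if no cycle):
  Add (0,3) w=1
  Add (0,4) w=2
  Add (0,2) w=4
  Skip (2,4) w=6 (creates cycle)
  Skip (3,4) w=6 (creates cycle)
  Add (1,4) w=8
  Skip (2,3) w=8 (creates cycle)
  Skip (1,2) w=10 (creates cycle)
  Skip (1,3) w=10 (creates cycle)
  Skip (0,1) w=12 (creates cycle)
MST weight = 15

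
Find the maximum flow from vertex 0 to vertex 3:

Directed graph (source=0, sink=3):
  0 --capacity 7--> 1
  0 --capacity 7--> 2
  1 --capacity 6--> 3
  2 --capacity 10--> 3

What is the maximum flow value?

Computing max flow:
  Flow on (0->1): 6/7
  Flow on (0->2): 7/7
  Flow on (1->3): 6/6
  Flow on (2->3): 7/10
Maximum flow = 13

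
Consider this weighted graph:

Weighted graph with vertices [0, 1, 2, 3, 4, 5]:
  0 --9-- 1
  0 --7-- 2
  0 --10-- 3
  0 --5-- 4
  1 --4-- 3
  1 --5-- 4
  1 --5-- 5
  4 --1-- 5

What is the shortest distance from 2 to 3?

Using Dijkstra's algorithm from vertex 2:
Shortest path: 2 -> 0 -> 3
Total weight: 7 + 10 = 17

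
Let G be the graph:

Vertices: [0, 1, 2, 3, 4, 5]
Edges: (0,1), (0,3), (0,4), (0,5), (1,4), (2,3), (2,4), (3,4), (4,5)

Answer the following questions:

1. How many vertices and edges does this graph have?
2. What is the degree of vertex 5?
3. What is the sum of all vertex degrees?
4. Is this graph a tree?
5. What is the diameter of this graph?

Count: 6 vertices, 9 edges.
Vertex 5 has neighbors [0, 4], degree = 2.
Handshaking lemma: 2 * 9 = 18.
A tree on 6 vertices has 5 edges. This graph has 9 edges (4 extra). Not a tree.
Diameter (longest shortest path) = 2.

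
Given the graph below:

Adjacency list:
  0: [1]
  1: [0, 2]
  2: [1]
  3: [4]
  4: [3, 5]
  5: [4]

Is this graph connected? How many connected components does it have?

Checking connectivity: the graph has 2 connected component(s).
Components: [[0, 1, 2], [3, 4, 5]]. The graph is NOT connected.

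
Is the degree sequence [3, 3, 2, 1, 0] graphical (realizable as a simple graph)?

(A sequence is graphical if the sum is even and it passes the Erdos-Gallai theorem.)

Sum of degrees = 9. Sum is odd, so the sequence is NOT graphical.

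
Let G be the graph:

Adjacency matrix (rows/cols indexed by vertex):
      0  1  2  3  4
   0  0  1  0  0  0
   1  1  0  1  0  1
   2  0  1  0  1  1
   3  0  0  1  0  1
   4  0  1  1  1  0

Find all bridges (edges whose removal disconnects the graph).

A bridge is an edge whose removal increases the number of connected components.
Bridges found: (0,1)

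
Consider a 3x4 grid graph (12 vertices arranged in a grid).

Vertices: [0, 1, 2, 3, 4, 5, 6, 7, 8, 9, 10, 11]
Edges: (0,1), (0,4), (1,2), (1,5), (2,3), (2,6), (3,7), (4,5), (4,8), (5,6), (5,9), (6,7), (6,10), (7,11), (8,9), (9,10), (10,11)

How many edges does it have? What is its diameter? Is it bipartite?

A 3x4 grid has 8 vertical edges and 9 horizontal edges.
Total edges = 8 + 9 = 17.
Diameter = (3-1) + (4-1) = 5 (corner to opposite corner).
Grid graphs are bipartite (checkerboard coloring).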